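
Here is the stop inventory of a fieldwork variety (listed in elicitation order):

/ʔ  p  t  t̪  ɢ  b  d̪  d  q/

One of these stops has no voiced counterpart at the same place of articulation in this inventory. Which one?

Bilabial: /p/ ~ /b/
Dental: /t̪/ ~ /d̪/
Alveolar: /t/ ~ /d/
Uvular: /q/ ~ /ɢ/
Glottal: only /ʔ/ (voiceless); no voiced partner.
So /ʔ/ is the unpaired segment.

/ʔ/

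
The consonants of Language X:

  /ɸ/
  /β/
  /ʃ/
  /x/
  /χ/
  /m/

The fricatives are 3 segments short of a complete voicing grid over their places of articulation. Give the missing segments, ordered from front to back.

/ʒ/, /ɣ/, /ʁ/

Voiceless: /ɸ/ (bilabial), /ʃ/ (postalveolar), /x/ (velar), /χ/ (uvular).
Voiced: /β/ (bilabial).
Gaps, from front to back: postalveolar lacks voiced (/ʒ/); velar lacks voiced (/ɣ/); uvular lacks voiced (/ʁ/).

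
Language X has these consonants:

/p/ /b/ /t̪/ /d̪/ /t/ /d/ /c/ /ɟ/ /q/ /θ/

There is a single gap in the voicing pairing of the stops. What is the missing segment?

bilabial: voiceless /p/, voiced /b/.
dental: voiceless /t̪/, voiced /d̪/.
alveolar: voiceless /t/, voiced /d/.
palatal: voiceless /c/, voiced /ɟ/.
uvular: voiceless /q/, voiced —.
The uvular row has no voiced member, so the gap is the voiced uvular stop /ɢ/.

/ɢ/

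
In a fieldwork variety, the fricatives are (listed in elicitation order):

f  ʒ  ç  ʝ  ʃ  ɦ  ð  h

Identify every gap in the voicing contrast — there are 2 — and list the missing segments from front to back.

Voiceless: /f/ (labiodental), /ʃ/ (postalveolar), /ç/ (palatal), /h/ (glottal).
Voiced: /ð/ (dental), /ʒ/ (postalveolar), /ʝ/ (palatal), /ɦ/ (glottal).
Gaps, from front to back: labiodental lacks voiced (/v/); dental lacks voiceless (/θ/).

/v/, /θ/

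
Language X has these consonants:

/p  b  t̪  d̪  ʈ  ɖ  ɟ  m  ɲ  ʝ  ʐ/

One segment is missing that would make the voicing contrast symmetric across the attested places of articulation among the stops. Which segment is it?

place of articulation  voiceless  voiced  
bilabial          p         b       
dental            t̪        d̪      
retroflex         ʈ         ɖ       
palatal           —         ɟ       
The palatal row has no voiceless member, so the gap is the voiceless palatal stop /c/.

/c/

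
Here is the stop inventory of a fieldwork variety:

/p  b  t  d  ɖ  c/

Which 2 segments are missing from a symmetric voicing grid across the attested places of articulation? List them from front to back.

bilabial: voiceless /p/, voiced /b/.
alveolar: voiceless /t/, voiced /d/.
retroflex: voiceless —, voiced /ɖ/.
palatal: voiceless /c/, voiced —.
Gaps, from front to back: retroflex lacks voiceless (/ʈ/); palatal lacks voiced (/ɟ/).

/ʈ/, /ɟ/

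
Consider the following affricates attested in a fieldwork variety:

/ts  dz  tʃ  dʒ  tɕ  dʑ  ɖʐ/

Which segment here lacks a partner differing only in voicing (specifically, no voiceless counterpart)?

/ɖʐ/

Alveolar: /ts/ ~ /dz/
Postalveolar: /tʃ/ ~ /dʒ/
Alveolo-palatal: /tɕ/ ~ /dʑ/
Retroflex: only /ɖʐ/ (voiced); no voiceless partner.
So /ɖʐ/ is the unpaired segment.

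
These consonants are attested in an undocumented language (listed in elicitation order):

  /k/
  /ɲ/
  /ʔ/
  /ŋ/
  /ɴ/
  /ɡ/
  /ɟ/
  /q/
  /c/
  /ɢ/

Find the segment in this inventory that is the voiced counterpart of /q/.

/q/ is a voiceless uvular stop.
The voiced counterpart is a voiced uvular stop — in this inventory, /ɢ/.

/ɢ/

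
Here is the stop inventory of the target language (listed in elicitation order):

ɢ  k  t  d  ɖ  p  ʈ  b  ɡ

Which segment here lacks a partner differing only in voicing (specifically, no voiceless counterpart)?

/ɢ/

Bilabial: /p/ ~ /b/
Alveolar: /t/ ~ /d/
Retroflex: /ʈ/ ~ /ɖ/
Velar: /k/ ~ /ɡ/
Uvular: only /ɢ/ (voiced); no voiceless partner.
So /ɢ/ is the unpaired segment.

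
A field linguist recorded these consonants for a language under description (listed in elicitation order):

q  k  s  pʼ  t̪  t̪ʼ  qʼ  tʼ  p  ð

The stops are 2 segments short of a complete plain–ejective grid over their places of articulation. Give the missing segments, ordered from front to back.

/t/, /kʼ/

place of articulation  plain     ejective
bilabial          p         pʼ      
dental            t̪        t̪ʼ     
alveolar          —         tʼ      
velar             k         —       
uvular            q         qʼ      
Gaps, from front to back: alveolar lacks plain (/t/); velar lacks ejective (/kʼ/).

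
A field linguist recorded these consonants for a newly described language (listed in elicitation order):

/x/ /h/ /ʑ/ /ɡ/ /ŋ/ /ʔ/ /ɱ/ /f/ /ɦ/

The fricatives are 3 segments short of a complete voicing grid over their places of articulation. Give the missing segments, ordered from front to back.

labiodental: voiceless /f/, voiced —.
alveolo-palatal: voiceless —, voiced /ʑ/.
velar: voiceless /x/, voiced —.
glottal: voiceless /h/, voiced /ɦ/.
Gaps, from front to back: labiodental lacks voiced (/v/); alveolo-palatal lacks voiceless (/ɕ/); velar lacks voiced (/ɣ/).

/v/, /ɕ/, /ɣ/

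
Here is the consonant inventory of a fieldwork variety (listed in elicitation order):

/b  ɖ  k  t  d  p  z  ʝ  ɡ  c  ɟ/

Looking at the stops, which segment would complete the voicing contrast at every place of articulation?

/ʈ/

Voiceless: /p/ (bilabial), /t/ (alveolar), /c/ (palatal), /k/ (velar).
Voiced: /b/ (bilabial), /d/ (alveolar), /ɖ/ (retroflex), /ɟ/ (palatal), /ɡ/ (velar).
The retroflex row has no voiceless member, so the gap is the voiceless retroflex stop /ʈ/.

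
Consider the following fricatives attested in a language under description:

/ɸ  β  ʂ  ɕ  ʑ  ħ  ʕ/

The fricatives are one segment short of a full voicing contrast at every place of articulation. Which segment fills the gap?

/ʐ/

bilabial: voiceless /ɸ/, voiced /β/.
retroflex: voiceless /ʂ/, voiced —.
alveolo-palatal: voiceless /ɕ/, voiced /ʑ/.
pharyngeal: voiceless /ħ/, voiced /ʕ/.
The retroflex row has no voiced member, so the gap is the voiced retroflex fricative /ʐ/.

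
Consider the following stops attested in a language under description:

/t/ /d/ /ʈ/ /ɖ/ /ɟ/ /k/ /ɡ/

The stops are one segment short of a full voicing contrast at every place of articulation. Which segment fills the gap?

alveolar: voiceless /t/, voiced /d/.
retroflex: voiceless /ʈ/, voiced /ɖ/.
palatal: voiceless —, voiced /ɟ/.
velar: voiceless /k/, voiced /ɡ/.
The palatal row has no voiceless member, so the gap is the voiceless palatal stop /c/.

/c/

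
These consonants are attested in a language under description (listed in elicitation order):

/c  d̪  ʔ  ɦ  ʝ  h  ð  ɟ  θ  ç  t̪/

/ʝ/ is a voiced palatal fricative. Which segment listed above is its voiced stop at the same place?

/ɟ/

The voiced stop at the same place is a voiced palatal stop — in this inventory, /ɟ/.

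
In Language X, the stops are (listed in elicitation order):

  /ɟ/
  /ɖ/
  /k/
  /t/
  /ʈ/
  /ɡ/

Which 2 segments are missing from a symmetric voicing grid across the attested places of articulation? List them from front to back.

/d/, /c/

place of articulation  voiceless  voiced  
alveolar          t         —       
retroflex         ʈ         ɖ       
palatal           —         ɟ       
velar             k         ɡ       
Gaps, from front to back: alveolar lacks voiced (/d/); palatal lacks voiceless (/c/).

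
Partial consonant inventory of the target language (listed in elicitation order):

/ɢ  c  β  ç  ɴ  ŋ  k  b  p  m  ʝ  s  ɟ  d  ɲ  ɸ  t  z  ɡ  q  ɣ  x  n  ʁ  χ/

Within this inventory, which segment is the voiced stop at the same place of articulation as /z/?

/z/ is a voiced alveolar fricative.
The voiced stop at the same place is a voiced alveolar stop — in this inventory, /d/.

/d/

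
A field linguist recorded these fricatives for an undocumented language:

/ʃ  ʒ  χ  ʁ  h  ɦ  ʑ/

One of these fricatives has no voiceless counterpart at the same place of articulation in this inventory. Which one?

/ʑ/

Postalveolar: /ʃ/ ~ /ʒ/
Uvular: /χ/ ~ /ʁ/
Glottal: /h/ ~ /ɦ/
Alveolo-palatal: only /ʑ/ (voiced); no voiceless partner.
So /ʑ/ is the unpaired segment.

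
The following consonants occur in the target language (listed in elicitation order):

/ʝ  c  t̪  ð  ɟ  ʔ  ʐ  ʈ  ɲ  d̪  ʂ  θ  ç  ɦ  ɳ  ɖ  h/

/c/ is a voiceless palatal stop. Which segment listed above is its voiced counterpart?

The voiced counterpart is a voiced palatal stop — in this inventory, /ɟ/.

/ɟ/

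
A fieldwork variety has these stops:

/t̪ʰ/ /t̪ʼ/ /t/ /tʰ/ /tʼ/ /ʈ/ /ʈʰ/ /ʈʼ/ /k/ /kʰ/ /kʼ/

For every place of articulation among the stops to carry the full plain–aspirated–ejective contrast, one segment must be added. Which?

/t̪/

dental: plain —, aspirated /t̪ʰ/, ejective /t̪ʼ/.
alveolar: plain /t/, aspirated /tʰ/, ejective /tʼ/.
retroflex: plain /ʈ/, aspirated /ʈʰ/, ejective /ʈʼ/.
velar: plain /k/, aspirated /kʰ/, ejective /kʼ/.
The dental row has no plain member, so the gap is the plain dental stop /t̪/.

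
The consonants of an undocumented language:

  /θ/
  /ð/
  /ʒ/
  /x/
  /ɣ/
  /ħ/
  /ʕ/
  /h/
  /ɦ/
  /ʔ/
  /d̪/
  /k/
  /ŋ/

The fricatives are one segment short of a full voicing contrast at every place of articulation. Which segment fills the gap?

/ʃ/

place of articulation  voiceless  voiced  
dental            θ         ð       
postalveolar      —         ʒ       
velar             x         ɣ       
pharyngeal        ħ         ʕ       
glottal           h         ɦ       
The postalveolar row has no voiceless member, so the gap is the voiceless postalveolar fricative /ʃ/.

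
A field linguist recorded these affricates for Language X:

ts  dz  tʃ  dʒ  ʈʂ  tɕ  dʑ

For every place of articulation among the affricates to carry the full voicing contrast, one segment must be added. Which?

place of articulation  voiceless  voiced  
alveolar          ts        dz      
postalveolar      tʃ        dʒ      
retroflex         ʈʂ        —       
alveolo-palatal   tɕ        dʑ      
The retroflex row has no voiced member, so the gap is the voiced retroflex affricate /ɖʐ/.

/ɖʐ/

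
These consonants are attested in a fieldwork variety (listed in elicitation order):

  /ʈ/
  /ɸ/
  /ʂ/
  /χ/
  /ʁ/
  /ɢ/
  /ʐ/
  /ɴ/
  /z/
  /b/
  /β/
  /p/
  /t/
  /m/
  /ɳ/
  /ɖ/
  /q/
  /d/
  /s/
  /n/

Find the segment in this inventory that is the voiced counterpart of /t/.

/t/ is a voiceless alveolar stop.
The voiced counterpart is a voiced alveolar stop — in this inventory, /d/.

/d/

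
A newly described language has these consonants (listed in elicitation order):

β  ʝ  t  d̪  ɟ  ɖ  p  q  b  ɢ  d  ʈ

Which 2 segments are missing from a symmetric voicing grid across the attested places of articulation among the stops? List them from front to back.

/t̪/, /c/

bilabial: voiceless /p/, voiced /b/.
dental: voiceless —, voiced /d̪/.
alveolar: voiceless /t/, voiced /d/.
retroflex: voiceless /ʈ/, voiced /ɖ/.
palatal: voiceless —, voiced /ɟ/.
uvular: voiceless /q/, voiced /ɢ/.
Gaps, from front to back: dental lacks voiceless (/t̪/); palatal lacks voiceless (/c/).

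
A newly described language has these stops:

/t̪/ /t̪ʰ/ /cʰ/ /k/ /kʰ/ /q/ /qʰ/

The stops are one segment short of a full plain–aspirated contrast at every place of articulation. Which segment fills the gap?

place of articulation  plain     aspirated
dental            t̪        t̪ʰ     
palatal           —         cʰ      
velar             k         kʰ      
uvular            q         qʰ      
The palatal row has no plain member, so the gap is the plain palatal stop /c/.

/c/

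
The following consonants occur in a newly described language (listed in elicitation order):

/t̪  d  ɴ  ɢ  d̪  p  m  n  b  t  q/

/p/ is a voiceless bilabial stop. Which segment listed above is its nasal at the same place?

The nasal at the same place is a bilabial nasal — in this inventory, /m/.

/m/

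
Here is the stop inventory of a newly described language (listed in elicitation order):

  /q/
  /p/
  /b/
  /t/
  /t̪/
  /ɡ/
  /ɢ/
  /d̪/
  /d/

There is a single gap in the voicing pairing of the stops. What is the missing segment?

place of articulation  voiceless  voiced  
bilabial          p         b       
dental            t̪        d̪      
alveolar          t         d       
velar             —         ɡ       
uvular            q         ɢ       
The velar row has no voiceless member, so the gap is the voiceless velar stop /k/.

/k/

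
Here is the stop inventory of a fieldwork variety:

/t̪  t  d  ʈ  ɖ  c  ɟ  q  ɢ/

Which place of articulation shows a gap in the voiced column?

dental

place of articulation  voiceless  voiced  
dental            t̪        —       
alveolar          t         d       
retroflex         ʈ         ɖ       
palatal           c         ɟ       
uvular            q         ɢ       
Every place of articulation has a voiced member except dental, where /d̪/ would be expected.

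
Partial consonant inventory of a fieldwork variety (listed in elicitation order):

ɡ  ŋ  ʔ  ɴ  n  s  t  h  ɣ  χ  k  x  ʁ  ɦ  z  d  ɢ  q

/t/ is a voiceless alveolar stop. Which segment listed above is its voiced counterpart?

/d/

The voiced counterpart is a voiced alveolar stop — in this inventory, /d/.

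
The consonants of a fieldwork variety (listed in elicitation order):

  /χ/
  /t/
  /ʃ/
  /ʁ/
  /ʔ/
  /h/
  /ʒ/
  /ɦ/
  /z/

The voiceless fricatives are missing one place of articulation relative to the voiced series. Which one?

alveolar: voiceless —, voiced /z/.
postalveolar: voiceless /ʃ/, voiced /ʒ/.
uvular: voiceless /χ/, voiced /ʁ/.
glottal: voiceless /h/, voiced /ɦ/.
Every place of articulation has a voiceless member except alveolar, where /s/ would be expected.

alveolar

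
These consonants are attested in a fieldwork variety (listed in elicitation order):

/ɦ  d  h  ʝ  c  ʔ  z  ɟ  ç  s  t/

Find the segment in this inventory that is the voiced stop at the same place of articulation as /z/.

/z/ is a voiced alveolar fricative.
The voiced stop at the same place is a voiced alveolar stop — in this inventory, /d/.

/d/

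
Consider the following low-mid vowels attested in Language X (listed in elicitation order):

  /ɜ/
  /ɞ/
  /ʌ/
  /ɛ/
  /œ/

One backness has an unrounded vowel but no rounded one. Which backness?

Unrounded: /ɛ/ (front), /ɜ/ (central), /ʌ/ (back).
Rounded: /œ/ (front), /ɞ/ (central).
Every backness has a rounded member except back, where /ɔ/ would be expected.

back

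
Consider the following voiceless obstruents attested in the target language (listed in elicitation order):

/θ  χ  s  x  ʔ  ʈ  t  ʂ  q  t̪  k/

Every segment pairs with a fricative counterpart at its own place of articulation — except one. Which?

/ʔ/

Dental: /t̪/ ~ /θ/
Alveolar: /t/ ~ /s/
Retroflex: /ʈ/ ~ /ʂ/
Velar: /k/ ~ /x/
Uvular: /q/ ~ /χ/
Glottal: only /ʔ/ (stop); no fricative partner.
So /ʔ/ is the unpaired segment.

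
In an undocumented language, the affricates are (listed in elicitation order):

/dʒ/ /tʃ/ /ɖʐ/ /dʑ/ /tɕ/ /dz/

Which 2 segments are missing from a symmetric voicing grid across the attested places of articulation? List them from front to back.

alveolar: voiceless —, voiced /dz/.
postalveolar: voiceless /tʃ/, voiced /dʒ/.
retroflex: voiceless —, voiced /ɖʐ/.
alveolo-palatal: voiceless /tɕ/, voiced /dʑ/.
Gaps, from front to back: alveolar lacks voiceless (/ts/); retroflex lacks voiceless (/ʈʂ/).

/ts/, /ʈʂ/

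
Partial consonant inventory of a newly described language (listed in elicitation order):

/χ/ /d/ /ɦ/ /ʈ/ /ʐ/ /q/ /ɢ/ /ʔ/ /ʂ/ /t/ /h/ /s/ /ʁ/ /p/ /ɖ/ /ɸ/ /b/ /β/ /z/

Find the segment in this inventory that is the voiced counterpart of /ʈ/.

/ɖ/

/ʈ/ is a voiceless retroflex stop.
The voiced counterpart is a voiced retroflex stop — in this inventory, /ɖ/.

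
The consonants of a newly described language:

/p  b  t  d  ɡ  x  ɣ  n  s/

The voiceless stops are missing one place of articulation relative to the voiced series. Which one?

velar

place of articulation  voiceless  voiced  
bilabial          p         b       
alveolar          t         d       
velar             —         ɡ       
Every place of articulation has a voiceless member except velar, where /k/ would be expected.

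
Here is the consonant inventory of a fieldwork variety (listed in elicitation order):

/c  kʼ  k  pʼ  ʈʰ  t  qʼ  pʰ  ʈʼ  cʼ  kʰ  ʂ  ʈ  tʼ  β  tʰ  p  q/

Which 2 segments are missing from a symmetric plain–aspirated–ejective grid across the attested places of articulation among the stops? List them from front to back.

Plain: /p/ (bilabial), /t/ (alveolar), /ʈ/ (retroflex), /c/ (palatal), /k/ (velar), /q/ (uvular).
Aspirated: /pʰ/ (bilabial), /tʰ/ (alveolar), /ʈʰ/ (retroflex), /kʰ/ (velar).
Ejective: /pʼ/ (bilabial), /tʼ/ (alveolar), /ʈʼ/ (retroflex), /cʼ/ (palatal), /kʼ/ (velar), /qʼ/ (uvular).
Gaps, from front to back: palatal lacks aspirated (/cʰ/); uvular lacks aspirated (/qʰ/).

/cʰ/, /qʰ/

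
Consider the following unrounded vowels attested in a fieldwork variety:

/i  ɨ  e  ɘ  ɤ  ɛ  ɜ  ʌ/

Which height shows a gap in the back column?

Front: /i/ (high), /e/ (high-mid), /ɛ/ (low-mid).
Central: /ɨ/ (high), /ɘ/ (high-mid), /ɜ/ (low-mid).
Back: /ɤ/ (high-mid), /ʌ/ (low-mid).
Every height has a back member except high, where /ɯ/ would be expected.

high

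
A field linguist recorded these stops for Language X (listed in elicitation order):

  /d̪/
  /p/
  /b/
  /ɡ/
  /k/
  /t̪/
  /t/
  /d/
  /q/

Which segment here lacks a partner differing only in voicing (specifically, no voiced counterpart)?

Bilabial: /p/ ~ /b/
Dental: /t̪/ ~ /d̪/
Alveolar: /t/ ~ /d/
Velar: /k/ ~ /ɡ/
Uvular: only /q/ (voiceless); no voiced partner.
So /q/ is the unpaired segment.

/q/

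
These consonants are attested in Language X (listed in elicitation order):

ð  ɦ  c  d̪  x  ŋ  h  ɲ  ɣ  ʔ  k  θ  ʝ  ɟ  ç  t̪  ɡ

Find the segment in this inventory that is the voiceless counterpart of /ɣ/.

/ɣ/ is a voiced velar fricative.
The voiceless counterpart is a voiceless velar fricative — in this inventory, /x/.

/x/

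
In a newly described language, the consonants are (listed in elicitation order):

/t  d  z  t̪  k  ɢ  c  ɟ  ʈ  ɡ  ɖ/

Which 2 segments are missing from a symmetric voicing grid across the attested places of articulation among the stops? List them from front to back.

place of articulation  voiceless  voiced  
dental            t̪        —       
alveolar          t         d       
retroflex         ʈ         ɖ       
palatal           c         ɟ       
velar             k         ɡ       
uvular            —         ɢ       
Gaps, from front to back: dental lacks voiced (/d̪/); uvular lacks voiceless (/q/).

/d̪/, /q/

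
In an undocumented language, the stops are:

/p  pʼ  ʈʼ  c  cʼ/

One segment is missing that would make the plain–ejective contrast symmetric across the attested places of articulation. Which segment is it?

/ʈ/

place of articulation  plain     ejective
bilabial          p         pʼ      
retroflex         —         ʈʼ      
palatal           c         cʼ      
The retroflex row has no plain member, so the gap is the plain retroflex stop /ʈ/.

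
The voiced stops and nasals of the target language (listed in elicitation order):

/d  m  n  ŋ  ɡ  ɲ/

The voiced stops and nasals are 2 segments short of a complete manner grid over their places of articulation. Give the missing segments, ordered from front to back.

/b/, /ɟ/

place of articulation  oral stop  nasal   
bilabial          —         m       
alveolar          d         n       
palatal           —         ɲ       
velar             ɡ         ŋ       
Gaps, from front to back: bilabial lacks oral stop (/b/); palatal lacks oral stop (/ɟ/).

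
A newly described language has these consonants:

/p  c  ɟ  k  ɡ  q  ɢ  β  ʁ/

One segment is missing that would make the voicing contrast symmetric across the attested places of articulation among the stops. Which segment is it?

bilabial: voiceless /p/, voiced —.
palatal: voiceless /c/, voiced /ɟ/.
velar: voiceless /k/, voiced /ɡ/.
uvular: voiceless /q/, voiced /ɢ/.
The bilabial row has no voiced member, so the gap is the voiced bilabial stop /b/.

/b/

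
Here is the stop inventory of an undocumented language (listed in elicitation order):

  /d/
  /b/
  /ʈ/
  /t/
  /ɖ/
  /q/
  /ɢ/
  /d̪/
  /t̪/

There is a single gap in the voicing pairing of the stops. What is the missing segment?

/p/

bilabial: voiceless —, voiced /b/.
dental: voiceless /t̪/, voiced /d̪/.
alveolar: voiceless /t/, voiced /d/.
retroflex: voiceless /ʈ/, voiced /ɖ/.
uvular: voiceless /q/, voiced /ɢ/.
The bilabial row has no voiceless member, so the gap is the voiceless bilabial stop /p/.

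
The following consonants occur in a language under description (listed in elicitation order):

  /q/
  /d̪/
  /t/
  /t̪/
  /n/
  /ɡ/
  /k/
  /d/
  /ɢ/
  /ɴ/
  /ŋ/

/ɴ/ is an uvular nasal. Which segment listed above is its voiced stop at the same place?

/ɢ/

The voiced stop at the same place is a voiced uvular stop — in this inventory, /ɢ/.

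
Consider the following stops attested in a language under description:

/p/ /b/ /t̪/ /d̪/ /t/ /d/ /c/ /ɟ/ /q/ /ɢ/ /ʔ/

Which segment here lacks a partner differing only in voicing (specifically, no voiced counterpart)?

Bilabial: /p/ ~ /b/
Dental: /t̪/ ~ /d̪/
Alveolar: /t/ ~ /d/
Palatal: /c/ ~ /ɟ/
Uvular: /q/ ~ /ɢ/
Glottal: only /ʔ/ (voiceless); no voiced partner.
So /ʔ/ is the unpaired segment.

/ʔ/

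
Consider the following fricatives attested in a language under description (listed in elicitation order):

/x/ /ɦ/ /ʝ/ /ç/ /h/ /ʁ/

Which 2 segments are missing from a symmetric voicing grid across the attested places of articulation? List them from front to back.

palatal: voiceless /ç/, voiced /ʝ/.
velar: voiceless /x/, voiced —.
uvular: voiceless —, voiced /ʁ/.
glottal: voiceless /h/, voiced /ɦ/.
Gaps, from front to back: velar lacks voiced (/ɣ/); uvular lacks voiceless (/χ/).

/ɣ/, /χ/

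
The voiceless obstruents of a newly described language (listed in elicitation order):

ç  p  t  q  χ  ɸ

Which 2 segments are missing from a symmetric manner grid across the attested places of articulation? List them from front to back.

bilabial: stop /p/, fricative /ɸ/.
alveolar: stop /t/, fricative —.
palatal: stop —, fricative /ç/.
uvular: stop /q/, fricative /χ/.
Gaps, from front to back: alveolar lacks fricative (/s/); palatal lacks stop (/c/).

/s/, /c/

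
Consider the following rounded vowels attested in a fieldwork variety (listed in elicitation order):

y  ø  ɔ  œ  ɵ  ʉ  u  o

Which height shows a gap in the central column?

Front: /y/ (high), /ø/ (high-mid), /œ/ (low-mid).
Central: /ʉ/ (high), /ɵ/ (high-mid).
Back: /u/ (high), /o/ (high-mid), /ɔ/ (low-mid).
Every height has a central member except low-mid, where /ɞ/ would be expected.

low-mid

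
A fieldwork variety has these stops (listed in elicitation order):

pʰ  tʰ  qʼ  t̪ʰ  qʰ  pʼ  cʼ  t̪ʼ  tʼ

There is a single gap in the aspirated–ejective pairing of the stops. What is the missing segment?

/cʰ/

bilabial: aspirated /pʰ/, ejective /pʼ/.
dental: aspirated /t̪ʰ/, ejective /t̪ʼ/.
alveolar: aspirated /tʰ/, ejective /tʼ/.
palatal: aspirated —, ejective /cʼ/.
uvular: aspirated /qʰ/, ejective /qʼ/.
The palatal row has no aspirated member, so the gap is the aspirated palatal stop /cʰ/.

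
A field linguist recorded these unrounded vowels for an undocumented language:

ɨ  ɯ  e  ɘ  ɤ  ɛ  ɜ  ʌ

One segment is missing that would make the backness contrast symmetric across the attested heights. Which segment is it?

Front: /e/ (high-mid), /ɛ/ (low-mid).
Central: /ɨ/ (high), /ɘ/ (high-mid), /ɜ/ (low-mid).
Back: /ɯ/ (high), /ɤ/ (high-mid), /ʌ/ (low-mid).
The high row has no front member, so the gap is the high front unrounded vowel /i/.

/i/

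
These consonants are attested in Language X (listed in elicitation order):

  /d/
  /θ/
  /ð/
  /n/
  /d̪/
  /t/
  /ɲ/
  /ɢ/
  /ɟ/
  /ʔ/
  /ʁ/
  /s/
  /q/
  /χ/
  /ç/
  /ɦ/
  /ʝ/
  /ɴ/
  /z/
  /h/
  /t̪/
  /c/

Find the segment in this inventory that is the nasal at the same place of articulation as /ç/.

/ɲ/

/ç/ is a voiceless palatal fricative.
The nasal at the same place is a palatal nasal — in this inventory, /ɲ/.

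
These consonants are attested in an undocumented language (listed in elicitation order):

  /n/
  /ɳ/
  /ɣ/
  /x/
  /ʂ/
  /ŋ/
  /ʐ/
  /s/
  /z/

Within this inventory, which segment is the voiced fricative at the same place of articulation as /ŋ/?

/ɣ/

/ŋ/ is a velar nasal.
The voiced fricative at the same place is a voiced velar fricative — in this inventory, /ɣ/.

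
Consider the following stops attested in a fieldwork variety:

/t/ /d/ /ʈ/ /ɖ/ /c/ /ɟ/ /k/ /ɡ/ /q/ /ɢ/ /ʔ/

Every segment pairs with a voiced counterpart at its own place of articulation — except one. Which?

Alveolar: /t/ ~ /d/
Retroflex: /ʈ/ ~ /ɖ/
Palatal: /c/ ~ /ɟ/
Velar: /k/ ~ /ɡ/
Uvular: /q/ ~ /ɢ/
Glottal: only /ʔ/ (voiceless); no voiced partner.
So /ʔ/ is the unpaired segment.

/ʔ/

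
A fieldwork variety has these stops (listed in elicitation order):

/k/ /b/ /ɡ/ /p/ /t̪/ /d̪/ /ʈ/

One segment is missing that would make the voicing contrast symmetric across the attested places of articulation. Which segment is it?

bilabial: voiceless /p/, voiced /b/.
dental: voiceless /t̪/, voiced /d̪/.
retroflex: voiceless /ʈ/, voiced —.
velar: voiceless /k/, voiced /ɡ/.
The retroflex row has no voiced member, so the gap is the voiced retroflex stop /ɖ/.

/ɖ/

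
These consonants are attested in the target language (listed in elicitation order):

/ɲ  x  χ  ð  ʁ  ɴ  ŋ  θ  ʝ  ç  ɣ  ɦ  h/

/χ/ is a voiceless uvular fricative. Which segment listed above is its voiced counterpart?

The voiced counterpart is a voiced uvular fricative — in this inventory, /ʁ/.

/ʁ/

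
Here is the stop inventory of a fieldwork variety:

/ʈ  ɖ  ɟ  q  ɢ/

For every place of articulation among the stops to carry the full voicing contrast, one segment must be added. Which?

/c/

retroflex: voiceless /ʈ/, voiced /ɖ/.
palatal: voiceless —, voiced /ɟ/.
uvular: voiceless /q/, voiced /ɢ/.
The palatal row has no voiceless member, so the gap is the voiceless palatal stop /c/.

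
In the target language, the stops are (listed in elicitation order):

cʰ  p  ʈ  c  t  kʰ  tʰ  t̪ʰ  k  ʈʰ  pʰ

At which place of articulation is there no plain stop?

dental

Plain: /p/ (bilabial), /t/ (alveolar), /ʈ/ (retroflex), /c/ (palatal), /k/ (velar).
Aspirated: /pʰ/ (bilabial), /t̪ʰ/ (dental), /tʰ/ (alveolar), /ʈʰ/ (retroflex), /cʰ/ (palatal), /kʰ/ (velar).
Every place of articulation has a plain member except dental, where /t̪/ would be expected.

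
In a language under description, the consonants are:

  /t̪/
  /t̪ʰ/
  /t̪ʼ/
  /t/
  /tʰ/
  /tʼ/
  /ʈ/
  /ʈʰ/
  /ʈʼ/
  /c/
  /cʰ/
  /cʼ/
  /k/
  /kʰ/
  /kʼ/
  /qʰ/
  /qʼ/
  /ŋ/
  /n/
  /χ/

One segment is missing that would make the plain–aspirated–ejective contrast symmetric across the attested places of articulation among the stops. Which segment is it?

/q/

Plain: /t̪/ (dental), /t/ (alveolar), /ʈ/ (retroflex), /c/ (palatal), /k/ (velar).
Aspirated: /t̪ʰ/ (dental), /tʰ/ (alveolar), /ʈʰ/ (retroflex), /cʰ/ (palatal), /kʰ/ (velar), /qʰ/ (uvular).
Ejective: /t̪ʼ/ (dental), /tʼ/ (alveolar), /ʈʼ/ (retroflex), /cʼ/ (palatal), /kʼ/ (velar), /qʼ/ (uvular).
The uvular row has no plain member, so the gap is the plain uvular stop /q/.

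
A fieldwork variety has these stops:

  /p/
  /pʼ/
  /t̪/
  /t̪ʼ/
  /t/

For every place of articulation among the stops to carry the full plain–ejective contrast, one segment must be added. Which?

place of articulation  plain     ejective
bilabial          p         pʼ      
dental            t̪        t̪ʼ     
alveolar          t         —       
The alveolar row has no ejective member, so the gap is the ejective alveolar stop /tʼ/.

/tʼ/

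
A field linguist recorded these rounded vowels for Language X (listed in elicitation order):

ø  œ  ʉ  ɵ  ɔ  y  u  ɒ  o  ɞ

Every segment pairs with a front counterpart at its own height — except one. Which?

High: /y/ ~ /ʉ/ ~ /u/
High-mid: /ø/ ~ /ɵ/ ~ /o/
Low-mid: /œ/ ~ /ɞ/ ~ /ɔ/
Low: only /ɒ/ (back); no front partner.
So /ɒ/ is the unpaired segment.

/ɒ/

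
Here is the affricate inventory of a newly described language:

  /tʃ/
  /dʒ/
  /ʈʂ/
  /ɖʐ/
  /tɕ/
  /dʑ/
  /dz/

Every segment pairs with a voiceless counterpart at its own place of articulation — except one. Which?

/dz/

Postalveolar: /tʃ/ ~ /dʒ/
Retroflex: /ʈʂ/ ~ /ɖʐ/
Alveolo-palatal: /tɕ/ ~ /dʑ/
Alveolar: only /dz/ (voiced); no voiceless partner.
So /dz/ is the unpaired segment.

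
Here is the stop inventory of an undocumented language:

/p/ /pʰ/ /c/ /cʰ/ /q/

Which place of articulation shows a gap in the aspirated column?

place of articulation  plain     aspirated
bilabial          p         pʰ      
palatal           c         cʰ      
uvular            q         —       
Every place of articulation has an aspirated member except uvular, where /qʰ/ would be expected.

uvular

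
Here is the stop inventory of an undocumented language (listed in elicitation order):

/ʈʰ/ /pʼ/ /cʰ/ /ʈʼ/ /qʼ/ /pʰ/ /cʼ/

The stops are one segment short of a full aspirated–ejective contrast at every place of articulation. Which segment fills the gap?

bilabial: aspirated /pʰ/, ejective /pʼ/.
retroflex: aspirated /ʈʰ/, ejective /ʈʼ/.
palatal: aspirated /cʰ/, ejective /cʼ/.
uvular: aspirated —, ejective /qʼ/.
The uvular row has no aspirated member, so the gap is the aspirated uvular stop /qʰ/.

/qʰ/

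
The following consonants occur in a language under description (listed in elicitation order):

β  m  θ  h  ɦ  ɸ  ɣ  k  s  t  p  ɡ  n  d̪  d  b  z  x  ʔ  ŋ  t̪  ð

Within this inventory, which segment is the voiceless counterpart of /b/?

/p/

/b/ is a voiced bilabial stop.
The voiceless counterpart is a voiceless bilabial stop — in this inventory, /p/.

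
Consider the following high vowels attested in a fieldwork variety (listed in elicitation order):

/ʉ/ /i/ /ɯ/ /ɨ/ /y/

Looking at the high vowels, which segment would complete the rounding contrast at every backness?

front: unrounded /i/, rounded /y/.
central: unrounded /ɨ/, rounded /ʉ/.
back: unrounded /ɯ/, rounded —.
The back row has no rounded member, so the gap is the back rounded vowel /u/.

/u/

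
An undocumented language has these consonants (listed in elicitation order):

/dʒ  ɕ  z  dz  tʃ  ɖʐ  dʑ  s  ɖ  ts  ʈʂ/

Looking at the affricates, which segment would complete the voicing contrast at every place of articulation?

place of articulation  voiceless  voiced  
alveolar          ts        dz      
postalveolar      tʃ        dʒ      
retroflex         ʈʂ        ɖʐ      
alveolo-palatal   —         dʑ      
The alveolo-palatal row has no voiceless member, so the gap is the voiceless alveolo-palatal affricate /tɕ/.

/tɕ/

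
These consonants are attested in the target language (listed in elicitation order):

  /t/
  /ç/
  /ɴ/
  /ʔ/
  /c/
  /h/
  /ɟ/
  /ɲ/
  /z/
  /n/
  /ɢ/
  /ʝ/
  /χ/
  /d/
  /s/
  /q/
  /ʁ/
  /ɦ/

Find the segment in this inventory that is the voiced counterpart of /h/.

/h/ is a voiceless glottal fricative.
The voiced counterpart is a voiced glottal fricative — in this inventory, /ɦ/.

/ɦ/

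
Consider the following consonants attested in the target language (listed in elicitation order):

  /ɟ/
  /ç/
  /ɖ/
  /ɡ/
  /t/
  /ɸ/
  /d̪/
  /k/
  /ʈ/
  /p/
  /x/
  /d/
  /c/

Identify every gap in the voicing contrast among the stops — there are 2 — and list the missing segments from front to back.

Voiceless: /p/ (bilabial), /t/ (alveolar), /ʈ/ (retroflex), /c/ (palatal), /k/ (velar).
Voiced: /d̪/ (dental), /d/ (alveolar), /ɖ/ (retroflex), /ɟ/ (palatal), /ɡ/ (velar).
Gaps, from front to back: bilabial lacks voiced (/b/); dental lacks voiceless (/t̪/).

/b/, /t̪/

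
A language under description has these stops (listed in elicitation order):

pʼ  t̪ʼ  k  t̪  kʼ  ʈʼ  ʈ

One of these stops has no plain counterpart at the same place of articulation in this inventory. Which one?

Dental: /t̪/ ~ /t̪ʼ/
Retroflex: /ʈ/ ~ /ʈʼ/
Velar: /k/ ~ /kʼ/
Bilabial: only /pʼ/ (ejective); no plain partner.
So /pʼ/ is the unpaired segment.

/pʼ/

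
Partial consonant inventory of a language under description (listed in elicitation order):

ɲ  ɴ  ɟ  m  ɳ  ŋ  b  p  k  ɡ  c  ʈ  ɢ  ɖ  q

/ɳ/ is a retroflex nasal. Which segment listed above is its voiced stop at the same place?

/ɖ/

The voiced stop at the same place is a voiced retroflex stop — in this inventory, /ɖ/.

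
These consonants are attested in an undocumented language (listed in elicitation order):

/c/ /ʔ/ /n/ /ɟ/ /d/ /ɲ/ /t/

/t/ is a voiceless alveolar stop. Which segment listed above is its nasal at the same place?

/n/

The nasal at the same place is an alveolar nasal — in this inventory, /n/.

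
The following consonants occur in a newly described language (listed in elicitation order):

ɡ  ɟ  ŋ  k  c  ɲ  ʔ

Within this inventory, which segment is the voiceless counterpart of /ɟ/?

/ɟ/ is a voiced palatal stop.
The voiceless counterpart is a voiceless palatal stop — in this inventory, /c/.

/c/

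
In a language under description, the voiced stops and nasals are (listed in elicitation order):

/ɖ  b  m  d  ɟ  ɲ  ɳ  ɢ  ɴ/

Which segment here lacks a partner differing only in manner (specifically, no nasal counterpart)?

Bilabial: /b/ ~ /m/
Retroflex: /ɖ/ ~ /ɳ/
Palatal: /ɟ/ ~ /ɲ/
Uvular: /ɢ/ ~ /ɴ/
Alveolar: only /d/ (oral stop); no nasal partner.
So /d/ is the unpaired segment.

/d/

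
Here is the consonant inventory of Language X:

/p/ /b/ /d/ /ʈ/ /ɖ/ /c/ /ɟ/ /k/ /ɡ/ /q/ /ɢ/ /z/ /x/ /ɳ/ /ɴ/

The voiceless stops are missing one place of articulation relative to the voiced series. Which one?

place of articulation  voiceless  voiced  
bilabial          p         b       
alveolar          —         d       
retroflex         ʈ         ɖ       
palatal           c         ɟ       
velar             k         ɡ       
uvular            q         ɢ       
Every place of articulation has a voiceless member except alveolar, where /t/ would be expected.

alveolar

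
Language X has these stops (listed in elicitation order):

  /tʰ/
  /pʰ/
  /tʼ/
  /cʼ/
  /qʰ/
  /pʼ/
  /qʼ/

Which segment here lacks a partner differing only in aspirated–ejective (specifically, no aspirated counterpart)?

Bilabial: /pʰ/ ~ /pʼ/
Alveolar: /tʰ/ ~ /tʼ/
Uvular: /qʰ/ ~ /qʼ/
Palatal: only /cʼ/ (ejective); no aspirated partner.
So /cʼ/ is the unpaired segment.

/cʼ/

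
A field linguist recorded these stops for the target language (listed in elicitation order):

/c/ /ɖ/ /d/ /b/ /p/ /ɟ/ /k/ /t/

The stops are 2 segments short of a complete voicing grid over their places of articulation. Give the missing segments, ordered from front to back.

/ʈ/, /ɡ/

Voiceless: /p/ (bilabial), /t/ (alveolar), /c/ (palatal), /k/ (velar).
Voiced: /b/ (bilabial), /d/ (alveolar), /ɖ/ (retroflex), /ɟ/ (palatal).
Gaps, from front to back: retroflex lacks voiceless (/ʈ/); velar lacks voiced (/ɡ/).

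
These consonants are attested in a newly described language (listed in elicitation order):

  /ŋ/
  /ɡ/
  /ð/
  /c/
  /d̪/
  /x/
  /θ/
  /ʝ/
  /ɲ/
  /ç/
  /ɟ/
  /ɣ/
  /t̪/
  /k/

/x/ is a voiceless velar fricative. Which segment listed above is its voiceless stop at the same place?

/k/

The voiceless stop at the same place is a voiceless velar stop — in this inventory, /k/.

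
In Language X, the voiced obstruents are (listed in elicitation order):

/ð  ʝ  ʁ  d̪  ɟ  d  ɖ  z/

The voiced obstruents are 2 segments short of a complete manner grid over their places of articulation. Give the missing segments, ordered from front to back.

/ʐ/, /ɢ/

place of articulation  stop      fricative
dental            d̪        ð       
alveolar          d         z       
retroflex         ɖ         —       
palatal           ɟ         ʝ       
uvular            —         ʁ       
Gaps, from front to back: retroflex lacks fricative (/ʐ/); uvular lacks stop (/ɢ/).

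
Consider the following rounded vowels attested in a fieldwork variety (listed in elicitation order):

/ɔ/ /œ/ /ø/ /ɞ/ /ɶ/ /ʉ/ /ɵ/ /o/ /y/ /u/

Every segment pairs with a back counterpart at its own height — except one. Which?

/ɶ/

High: /y/ ~ /ʉ/ ~ /u/
High-mid: /ø/ ~ /ɵ/ ~ /o/
Low-mid: /œ/ ~ /ɞ/ ~ /ɔ/
Low: only /ɶ/ (front); no back partner.
So /ɶ/ is the unpaired segment.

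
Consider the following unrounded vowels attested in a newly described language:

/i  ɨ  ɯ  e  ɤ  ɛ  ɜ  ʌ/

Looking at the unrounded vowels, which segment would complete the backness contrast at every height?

Front: /i/ (high), /e/ (high-mid), /ɛ/ (low-mid).
Central: /ɨ/ (high), /ɜ/ (low-mid).
Back: /ɯ/ (high), /ɤ/ (high-mid), /ʌ/ (low-mid).
The high-mid row has no central member, so the gap is the high-mid central unrounded vowel /ɘ/.

/ɘ/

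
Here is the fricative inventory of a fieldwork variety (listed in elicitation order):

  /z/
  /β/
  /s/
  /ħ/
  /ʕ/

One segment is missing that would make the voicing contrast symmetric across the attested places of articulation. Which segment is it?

/ɸ/

Voiceless: /s/ (alveolar), /ħ/ (pharyngeal).
Voiced: /β/ (bilabial), /z/ (alveolar), /ʕ/ (pharyngeal).
The bilabial row has no voiceless member, so the gap is the voiceless bilabial fricative /ɸ/.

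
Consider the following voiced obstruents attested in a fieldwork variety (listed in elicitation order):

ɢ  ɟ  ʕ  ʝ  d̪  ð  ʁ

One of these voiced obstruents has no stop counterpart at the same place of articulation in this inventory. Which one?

/ʕ/

Dental: /d̪/ ~ /ð/
Palatal: /ɟ/ ~ /ʝ/
Uvular: /ɢ/ ~ /ʁ/
Pharyngeal: only /ʕ/ (fricative); no stop partner.
So /ʕ/ is the unpaired segment.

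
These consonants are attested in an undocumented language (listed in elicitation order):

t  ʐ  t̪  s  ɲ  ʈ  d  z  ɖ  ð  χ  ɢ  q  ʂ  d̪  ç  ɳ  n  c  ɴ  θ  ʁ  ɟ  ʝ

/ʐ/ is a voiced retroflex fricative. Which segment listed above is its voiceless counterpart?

The voiceless counterpart is a voiceless retroflex fricative — in this inventory, /ʂ/.

/ʂ/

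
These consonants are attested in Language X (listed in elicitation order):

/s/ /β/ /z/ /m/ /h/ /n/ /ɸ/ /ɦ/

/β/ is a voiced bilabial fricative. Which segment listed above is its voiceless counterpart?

The voiceless counterpart is a voiceless bilabial fricative — in this inventory, /ɸ/.

/ɸ/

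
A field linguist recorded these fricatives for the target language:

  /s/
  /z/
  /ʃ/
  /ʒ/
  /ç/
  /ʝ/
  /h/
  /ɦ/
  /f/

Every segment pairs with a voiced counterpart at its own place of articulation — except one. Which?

/f/

Alveolar: /s/ ~ /z/
Postalveolar: /ʃ/ ~ /ʒ/
Palatal: /ç/ ~ /ʝ/
Glottal: /h/ ~ /ɦ/
Labiodental: only /f/ (voiceless); no voiced partner.
So /f/ is the unpaired segment.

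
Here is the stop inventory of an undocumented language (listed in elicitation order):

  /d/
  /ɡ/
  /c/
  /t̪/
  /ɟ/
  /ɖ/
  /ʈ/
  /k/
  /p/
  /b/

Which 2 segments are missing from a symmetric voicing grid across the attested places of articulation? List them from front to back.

Voiceless: /p/ (bilabial), /t̪/ (dental), /ʈ/ (retroflex), /c/ (palatal), /k/ (velar).
Voiced: /b/ (bilabial), /d/ (alveolar), /ɖ/ (retroflex), /ɟ/ (palatal), /ɡ/ (velar).
Gaps, from front to back: dental lacks voiced (/d̪/); alveolar lacks voiceless (/t/).

/d̪/, /t/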